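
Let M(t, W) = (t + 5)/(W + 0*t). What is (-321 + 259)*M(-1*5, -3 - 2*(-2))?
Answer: 0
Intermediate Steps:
M(t, W) = (5 + t)/W (M(t, W) = (5 + t)/(W + 0) = (5 + t)/W)
(-321 + 259)*M(-1*5, -3 - 2*(-2)) = (-321 + 259)*((5 - 1*5)/(-3 - 2*(-2))) = -62*(5 - 5)/(-3 + 4) = -62*0/1 = -62*0 = 0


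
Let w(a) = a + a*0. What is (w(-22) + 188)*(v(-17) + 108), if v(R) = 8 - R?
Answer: 22078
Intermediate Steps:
w(a) = a (w(a) = a + 0 = a)
(w(-22) + 188)*(v(-17) + 108) = (-22 + 188)*((8 - 1*(-17)) + 108) = 166*((8 + 17) + 108) = 166*(25 + 108) = 166*133 = 22078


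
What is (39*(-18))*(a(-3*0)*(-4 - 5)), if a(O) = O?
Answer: 0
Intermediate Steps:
(39*(-18))*(a(-3*0)*(-4 - 5)) = (39*(-18))*((-3*0)*(-4 - 5)) = -0*(-9) = -702*0 = 0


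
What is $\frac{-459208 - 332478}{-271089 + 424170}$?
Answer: $- \frac{791686}{153081} \approx -5.1717$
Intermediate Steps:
$\frac{-459208 - 332478}{-271089 + 424170} = - \frac{791686}{153081}$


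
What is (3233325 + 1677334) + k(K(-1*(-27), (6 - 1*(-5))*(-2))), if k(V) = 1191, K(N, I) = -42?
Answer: 4911850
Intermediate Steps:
(3233325 + 1677334) + k(K(-1*(-27), (6 - 1*(-5))*(-2))) = (3233325 + 1677334) + 1191 = 4910659 + 1191 = 4911850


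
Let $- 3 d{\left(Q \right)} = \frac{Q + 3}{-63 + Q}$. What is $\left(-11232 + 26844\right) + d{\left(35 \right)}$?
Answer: $\frac{655723}{42} \approx 15612.0$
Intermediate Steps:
$d{\left(Q \right)} = - \frac{3 + Q}{3 \left(-63 + Q\right)}$ ($d{\left(Q \right)} = - \frac{\left(Q + 3\right) \frac{1}{-63 + Q}}{3} = - \frac{\left(3 + Q\right) \frac{1}{-63 + Q}}{3} = - \frac{\frac{1}{-63 + Q} \left(3 + Q\right)}{3} = - \frac{3 + Q}{3 \left(-63 + Q\right)}$)
$\left(-11232 + 26844\right) + d{\left(35 \right)} = \left(-11232 + 26844\right) + \frac{-3 - 35}{3 \left(-63 + 35\right)} = 15612 + \frac{-3 - 35}{3 \left(-28\right)} = 15612 + \frac{1}{3} \left(- \frac{1}{28}\right) \left(-38\right) = 15612 + \frac{19}{42} = \frac{655723}{42}$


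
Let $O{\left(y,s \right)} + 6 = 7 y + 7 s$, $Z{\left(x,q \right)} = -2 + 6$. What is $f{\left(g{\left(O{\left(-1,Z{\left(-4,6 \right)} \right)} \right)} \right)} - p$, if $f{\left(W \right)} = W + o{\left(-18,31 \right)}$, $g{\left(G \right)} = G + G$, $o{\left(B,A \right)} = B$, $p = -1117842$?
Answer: $1117854$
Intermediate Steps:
$Z{\left(x,q \right)} = 4$
$O{\left(y,s \right)} = -6 + 7 s + 7 y$ ($O{\left(y,s \right)} = -6 + \left(7 y + 7 s\right) = -6 + \left(7 s + 7 y\right) = -6 + 7 s + 7 y$)
$g{\left(G \right)} = 2 G$
$f{\left(W \right)} = -18 + W$ ($f{\left(W \right)} = W - 18 = -18 + W$)
$f{\left(g{\left(O{\left(-1,Z{\left(-4,6 \right)} \right)} \right)} \right)} - p = \left(-18 + 2 \left(-6 + 7 \cdot 4 + 7 \left(-1\right)\right)\right) - -1117842 = \left(-18 + 2 \left(-6 + 28 - 7\right)\right) + 1117842 = \left(-18 + 2 \cdot 15\right) + 1117842 = \left(-18 + 30\right) + 1117842 = 12 + 1117842 = 1117854$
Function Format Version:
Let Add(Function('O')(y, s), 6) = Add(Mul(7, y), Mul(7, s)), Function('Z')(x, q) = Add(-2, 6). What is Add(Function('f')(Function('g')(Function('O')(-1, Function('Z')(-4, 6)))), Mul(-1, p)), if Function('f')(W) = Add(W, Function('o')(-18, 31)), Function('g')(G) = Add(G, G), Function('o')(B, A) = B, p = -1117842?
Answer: 1117854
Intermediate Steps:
Function('Z')(x, q) = 4
Function('O')(y, s) = Add(-6, Mul(7, s), Mul(7, y)) (Function('O')(y, s) = Add(-6, Add(Mul(7, y), Mul(7, s))) = Add(-6, Add(Mul(7, s), Mul(7, y))) = Add(-6, Mul(7, s), Mul(7, y)))
Function('g')(G) = Mul(2, G)
Function('f')(W) = Add(-18, W) (Function('f')(W) = Add(W, -18) = Add(-18, W))
Add(Function('f')(Function('g')(Function('O')(-1, Function('Z')(-4, 6)))), Mul(-1, p)) = Add(Add(-18, Mul(2, Add(-6, Mul(7, 4), Mul(7, -1)))), Mul(-1, -1117842)) = Add(Add(-18, Mul(2, Add(-6, 28, -7))), 1117842) = Add(Add(-18, Mul(2, 15)), 1117842) = Add(Add(-18, 30), 1117842) = Add(12, 1117842) = 1117854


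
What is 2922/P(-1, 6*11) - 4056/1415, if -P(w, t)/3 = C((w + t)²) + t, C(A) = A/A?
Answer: -1649962/94805 ≈ -17.404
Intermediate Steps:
C(A) = 1
P(w, t) = -3 - 3*t (P(w, t) = -3*(1 + t) = -3 - 3*t)
2922/P(-1, 6*11) - 4056/1415 = 2922/(-3 - 18*11) - 4056/1415 = 2922/(-3 - 3*66) - 4056*1/1415 = 2922/(-3 - 198) - 4056/1415 = 2922/(-201) - 4056/1415 = 2922*(-1/201) - 4056/1415 = -974/67 - 4056/1415 = -1649962/94805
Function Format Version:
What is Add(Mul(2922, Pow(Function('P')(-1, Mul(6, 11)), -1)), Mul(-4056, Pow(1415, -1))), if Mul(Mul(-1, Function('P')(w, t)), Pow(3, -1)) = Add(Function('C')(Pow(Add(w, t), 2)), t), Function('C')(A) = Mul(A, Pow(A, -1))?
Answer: Rational(-1649962, 94805) ≈ -17.404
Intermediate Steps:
Function('C')(A) = 1
Function('P')(w, t) = Add(-3, Mul(-3, t)) (Function('P')(w, t) = Mul(-3, Add(1, t)) = Add(-3, Mul(-3, t)))
Add(Mul(2922, Pow(Function('P')(-1, Mul(6, 11)), -1)), Mul(-4056, Pow(1415, -1))) = Add(Mul(2922, Pow(Add(-3, Mul(-3, Mul(6, 11))), -1)), Mul(-4056, Pow(1415, -1))) = Add(Mul(2922, Pow(Add(-3, Mul(-3, 66)), -1)), Mul(-4056, Rational(1, 1415))) = Add(Mul(2922, Pow(Add(-3, -198), -1)), Rational(-4056, 1415)) = Add(Mul(2922, Pow(-201, -1)), Rational(-4056, 1415)) = Add(Mul(2922, Rational(-1, 201)), Rational(-4056, 1415)) = Add(Rational(-974, 67), Rational(-4056, 1415)) = Rational(-1649962, 94805)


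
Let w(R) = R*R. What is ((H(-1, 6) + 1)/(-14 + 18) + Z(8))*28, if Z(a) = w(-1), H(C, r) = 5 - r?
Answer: 28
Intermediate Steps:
w(R) = R²
Z(a) = 1 (Z(a) = (-1)² = 1)
((H(-1, 6) + 1)/(-14 + 18) + Z(8))*28 = (((5 - 1*6) + 1)/(-14 + 18) + 1)*28 = (((5 - 6) + 1)/4 + 1)*28 = ((-1 + 1)*(¼) + 1)*28 = (0*(¼) + 1)*28 = (0 + 1)*28 = 1*28 = 28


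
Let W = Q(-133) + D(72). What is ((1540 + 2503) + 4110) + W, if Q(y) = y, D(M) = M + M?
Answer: 8164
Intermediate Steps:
D(M) = 2*M
W = 11 (W = -133 + 2*72 = -133 + 144 = 11)
((1540 + 2503) + 4110) + W = ((1540 + 2503) + 4110) + 11 = (4043 + 4110) + 11 = 8153 + 11 = 8164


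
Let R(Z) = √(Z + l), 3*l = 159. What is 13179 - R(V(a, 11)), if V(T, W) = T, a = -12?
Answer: 13179 - √41 ≈ 13173.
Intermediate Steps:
l = 53 (l = (⅓)*159 = 53)
R(Z) = √(53 + Z) (R(Z) = √(Z + 53) = √(53 + Z))
13179 - R(V(a, 11)) = 13179 - √(53 - 12) = 13179 - √41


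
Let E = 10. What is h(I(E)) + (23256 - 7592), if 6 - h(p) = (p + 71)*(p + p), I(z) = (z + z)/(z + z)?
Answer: 15526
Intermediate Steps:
I(z) = 1 (I(z) = (2*z)/((2*z)) = (2*z)*(1/(2*z)) = 1)
h(p) = 6 - 2*p*(71 + p) (h(p) = 6 - (p + 71)*(p + p) = 6 - (71 + p)*2*p = 6 - 2*p*(71 + p))
h(I(E)) + (23256 - 7592) = (6 - 142*1 - 2*1²) + (23256 - 7592) = (6 - 142 - 2*1) + 15664 = (6 - 142 - 2) + 15664 = -138 + 15664 = 15526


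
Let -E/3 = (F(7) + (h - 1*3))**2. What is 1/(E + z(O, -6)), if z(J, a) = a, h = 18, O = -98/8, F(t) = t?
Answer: -1/1458 ≈ -0.00068587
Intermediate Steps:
O = -49/4 (O = -98*1/8 = -49/4 ≈ -12.250)
E = -1452 (E = -3*(7 + (18 - 1*3))**2 = -3*(7 + (18 - 3))**2 = -3*(7 + 15)**2 = -3*22**2 = -3*484 = -1452)
1/(E + z(O, -6)) = 1/(-1452 - 6) = 1/(-1458) = -1/1458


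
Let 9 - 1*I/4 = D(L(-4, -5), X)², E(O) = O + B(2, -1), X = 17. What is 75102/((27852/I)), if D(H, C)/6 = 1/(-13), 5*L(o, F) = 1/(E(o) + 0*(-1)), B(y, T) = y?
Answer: 3379590/35659 ≈ 94.775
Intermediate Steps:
E(O) = 2 + O (E(O) = O + 2 = 2 + O)
L(o, F) = 1/(5*(2 + o)) (L(o, F) = 1/(5*((2 + o) + 0*(-1))) = 1/(5*((2 + o) + 0)) = 1/(5*(2 + o)))
D(H, C) = -6/13 (D(H, C) = 6/(-13) = 6*(-1/13) = -6/13)
I = 5940/169 (I = 36 - 4*(-6/13)² = 36 - 4*36/169 = 36 - 144/169 = 5940/169 ≈ 35.148)
75102/((27852/I)) = 75102/((27852/(5940/169))) = 75102/((27852*(169/5940))) = 75102/(35659/45) = 75102*(45/35659) = 3379590/35659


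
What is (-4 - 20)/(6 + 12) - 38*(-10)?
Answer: 1136/3 ≈ 378.67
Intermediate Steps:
(-4 - 20)/(6 + 12) - 38*(-10) = -24/18 + 380 = -24*1/18 + 380 = -4/3 + 380 = 1136/3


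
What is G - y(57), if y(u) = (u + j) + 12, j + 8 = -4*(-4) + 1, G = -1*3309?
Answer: -3387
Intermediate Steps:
G = -3309
j = 9 (j = -8 + (-4*(-4) + 1) = -8 + (16 + 1) = -8 + 17 = 9)
y(u) = 21 + u (y(u) = (u + 9) + 12 = (9 + u) + 12 = 21 + u)
G - y(57) = -3309 - (21 + 57) = -3309 - 1*78 = -3309 - 78 = -3387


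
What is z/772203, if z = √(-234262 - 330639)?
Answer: I*√564901/772203 ≈ 0.00097332*I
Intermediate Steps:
z = I*√564901 (z = √(-564901) = I*√564901 ≈ 751.6*I)
z/772203 = (I*√564901)/772203 = (I*√564901)*(1/772203) = I*√564901/772203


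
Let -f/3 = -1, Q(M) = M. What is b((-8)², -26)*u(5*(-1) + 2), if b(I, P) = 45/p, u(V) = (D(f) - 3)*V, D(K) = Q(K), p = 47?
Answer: 0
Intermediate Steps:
f = 3 (f = -3*(-1) = 3)
D(K) = K
u(V) = 0 (u(V) = (3 - 3)*V = 0*V = 0)
b(I, P) = 45/47
b((-8)², -26)*u(5*(-1) + 2) = (45/47)*0 = 0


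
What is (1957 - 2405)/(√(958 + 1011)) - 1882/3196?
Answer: -941/1598 - 448*√1969/1969 ≈ -10.685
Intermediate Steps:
(1957 - 2405)/(√(958 + 1011)) - 1882/3196 = -448*√1969/1969 - 1882*1/3196 = -448*√1969/1969 - 941/1598 = -941/1598 - 448*√1969/1969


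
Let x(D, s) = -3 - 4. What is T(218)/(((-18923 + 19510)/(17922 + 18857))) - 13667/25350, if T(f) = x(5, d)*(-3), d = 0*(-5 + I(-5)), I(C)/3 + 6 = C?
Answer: 19571278121/14880450 ≈ 1315.2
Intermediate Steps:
I(C) = -18 + 3*C
d = 0 (d = 0*(-5 + (-18 + 3*(-5))) = 0*(-5 + (-18 - 15)) = 0*(-5 - 33) = 0*(-38) = 0)
x(D, s) = -7
T(f) = 21 (T(f) = -7*(-3) = 21)
T(218)/(((-18923 + 19510)/(17922 + 18857))) - 13667/25350 = 21/(((-18923 + 19510)/(17922 + 18857))) - 13667/25350 = 21/((587/36779)) - 13667*1/25350 = 21/((587*(1/36779))) - 13667/25350 = 21/(587/36779) - 13667/25350 = 21*(36779/587) - 13667/25350 = 772359/587 - 13667/25350 = 19571278121/14880450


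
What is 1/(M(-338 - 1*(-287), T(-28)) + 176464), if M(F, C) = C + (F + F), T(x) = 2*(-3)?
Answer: 1/176356 ≈ 5.6704e-6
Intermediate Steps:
T(x) = -6
M(F, C) = C + 2*F
1/(M(-338 - 1*(-287), T(-28)) + 176464) = 1/((-6 + 2*(-338 - 1*(-287))) + 176464) = 1/((-6 + 2*(-338 + 287)) + 176464) = 1/((-6 + 2*(-51)) + 176464) = 1/((-6 - 102) + 176464) = 1/(-108 + 176464) = 1/176356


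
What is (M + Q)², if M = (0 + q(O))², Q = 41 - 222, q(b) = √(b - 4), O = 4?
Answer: 32761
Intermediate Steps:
q(b) = √(-4 + b)
Q = -181
M = 0 (M = (0 + √(-4 + 4))² = (0 + √0)² = (0 + 0)² = 0² = 0)
(M + Q)² = (0 - 181)² = (-181)² = 32761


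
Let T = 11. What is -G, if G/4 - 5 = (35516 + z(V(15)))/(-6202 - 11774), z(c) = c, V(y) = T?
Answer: -54353/4494 ≈ -12.095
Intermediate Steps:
V(y) = 11
G = 54353/4494 (G = 20 + 4*((35516 + 11)/(-6202 - 11774)) = 20 + 4*(35527/(-17976)) = 20 + 4*(35527*(-1/17976)) = 20 + 4*(-35527/17976) = 20 - 35527/4494 = 54353/4494 ≈ 12.095)
-G = -1*54353/4494 = -54353/4494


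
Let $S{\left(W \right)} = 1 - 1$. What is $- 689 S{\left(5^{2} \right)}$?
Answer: $0$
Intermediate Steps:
$S{\left(W \right)} = 0$
$- 689 S{\left(5^{2} \right)} = \left(-689\right) 0 = 0$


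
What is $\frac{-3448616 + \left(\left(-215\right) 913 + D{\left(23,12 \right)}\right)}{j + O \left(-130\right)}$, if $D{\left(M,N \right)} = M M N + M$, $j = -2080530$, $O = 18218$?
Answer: $\frac{363854}{444887} \approx 0.81786$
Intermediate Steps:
$D{\left(M,N \right)} = M + N M^{2}$ ($D{\left(M,N \right)} = M^{2} N + M = N M^{2} + M = M + N M^{2}$)
$\frac{-3448616 + \left(\left(-215\right) 913 + D{\left(23,12 \right)}\right)}{j + O \left(-130\right)} = \frac{-3448616 + \left(\left(-215\right) 913 + 23 \left(1 + 23 \cdot 12\right)\right)}{-2080530 + 18218 \left(-130\right)} = \frac{-3448616 - \left(196295 - 23 \left(1 + 276\right)\right)}{-2080530 - 2368340} = \frac{-3448616 + \left(-196295 + 23 \cdot 277\right)}{-4448870} = \left(-3448616 + \left(-196295 + 6371\right)\right) \left(- \frac{1}{4448870}\right) = \left(-3448616 - 189924\right) \left(- \frac{1}{4448870}\right) = \left(-3638540\right) \left(- \frac{1}{4448870}\right) = \frac{363854}{444887}$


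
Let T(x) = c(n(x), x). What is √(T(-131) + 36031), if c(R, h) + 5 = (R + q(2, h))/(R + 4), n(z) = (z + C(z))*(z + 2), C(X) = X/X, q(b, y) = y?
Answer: 3*√1126312153618/16774 ≈ 189.81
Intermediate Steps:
C(X) = 1
n(z) = (1 + z)*(2 + z) (n(z) = (z + 1)*(z + 2) = (1 + z)*(2 + z))
c(R, h) = -5 + (R + h)/(4 + R) (c(R, h) = -5 + (R + h)/(R + 4) = -5 + (R + h)/(4 + R))
T(x) = (-28 - 11*x - 4*x²)/(6 + x² + 3*x) (T(x) = (-20 + x - 4*(2 + x² + 3*x))/(4 + (2 + x² + 3*x)) = (-20 + x + (-8 - 12*x - 4*x²))/(6 + x² + 3*x) = (-28 - 11*x - 4*x²)/(6 + x² + 3*x))
√(T(-131) + 36031) = √((-28 - 11*(-131) - 4*(-131)²)/(6 + (-131)² + 3*(-131)) + 36031) = √((-28 + 1441 - 4*17161)/(6 + 17161 - 393) + 36031) = √((-28 + 1441 - 68644)/16774 + 36031) = √((1/16774)*(-67231) + 36031) = √(-67231/16774 + 36031) = √(604316763/16774) = 3*√1126312153618/16774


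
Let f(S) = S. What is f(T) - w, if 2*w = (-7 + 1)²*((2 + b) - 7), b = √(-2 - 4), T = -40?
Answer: 50 - 18*I*√6 ≈ 50.0 - 44.091*I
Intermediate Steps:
b = I*√6 (b = √(-6) = I*√6 ≈ 2.4495*I)
w = -90 + 18*I*√6 (w = ((-7 + 1)²*((2 + I*√6) - 7))/2 = ((-6)²*(-5 + I*√6))/2 = (36*(-5 + I*√6))/2 = (-180 + 36*I*√6)/2 = -90 + 18*I*√6 ≈ -90.0 + 44.091*I)
f(T) - w = -40 - (-90 + 18*I*√6) = -40 + (90 - 18*I*√6) = 50 - 18*I*√6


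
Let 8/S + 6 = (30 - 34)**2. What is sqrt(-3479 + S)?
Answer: I*sqrt(86955)/5 ≈ 58.976*I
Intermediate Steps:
S = 4/5 (S = 8/(-6 + (30 - 34)**2) = 8/(-6 + (-4)**2) = 8/(-6 + 16) = 8/10 = 8*(1/10) = 4/5 ≈ 0.80000)
sqrt(-3479 + S) = sqrt(-3479 + 4/5) = sqrt(-17391/5) = I*sqrt(86955)/5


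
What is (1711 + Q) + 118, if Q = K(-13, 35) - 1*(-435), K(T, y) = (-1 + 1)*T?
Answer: 2264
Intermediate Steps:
K(T, y) = 0 (K(T, y) = 0*T = 0)
Q = 435 (Q = 0 - 1*(-435) = 0 + 435 = 435)
(1711 + Q) + 118 = (1711 + 435) + 118 = 2146 + 118 = 2264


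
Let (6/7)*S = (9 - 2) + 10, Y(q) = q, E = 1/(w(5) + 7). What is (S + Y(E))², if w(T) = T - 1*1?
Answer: 1729225/4356 ≈ 396.98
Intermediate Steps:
w(T) = -1 + T (w(T) = T - 1 = -1 + T)
E = 1/11 (E = 1/((-1 + 5) + 7) = 1/(4 + 7) = 1/11 ≈ 0.090909)
S = 119/6 (S = 7*((9 - 2) + 10)/6 = 7*(7 + 10)/6 = (7/6)*17 = 119/6 ≈ 19.833)
(S + Y(E))² = (119/6 + 1/11)² = (1315/66)² = 1729225/4356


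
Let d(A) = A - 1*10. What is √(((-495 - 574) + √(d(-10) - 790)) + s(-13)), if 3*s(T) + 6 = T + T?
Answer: √(-9717 + 81*I*√10)/3 ≈ 0.43304 + 32.861*I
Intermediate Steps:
s(T) = -2 + 2*T/3 (s(T) = -2 + (T + T)/3 = -2 + (2*T)/3 = -2 + 2*T/3)
d(A) = -10 + A (d(A) = A - 10 = -10 + A)
√(((-495 - 574) + √(d(-10) - 790)) + s(-13)) = √(((-495 - 574) + √((-10 - 10) - 790)) + (-2 + (⅔)*(-13))) = √((-1069 + √(-20 - 790)) + (-2 - 26/3)) = √((-1069 + √(-810)) - 32/3) = √((-1069 + 9*I*√10) - 32/3) = √(-3239/3 + 9*I*√10)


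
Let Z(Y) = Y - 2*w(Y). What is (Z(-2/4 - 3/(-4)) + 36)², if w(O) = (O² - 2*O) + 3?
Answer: 62001/64 ≈ 968.77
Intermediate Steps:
w(O) = 3 + O² - 2*O
Z(Y) = -6 - 2*Y² + 5*Y (Z(Y) = Y - 2*(3 + Y² - 2*Y) = Y + (-6 - 2*Y² + 4*Y) = -6 - 2*Y² + 5*Y)
(Z(-2/4 - 3/(-4)) + 36)² = ((-6 - 2*(-2/4 - 3/(-4))² + 5*(-2/4 - 3/(-4))) + 36)² = ((-6 - 2*(-2*¼ - 3*(-¼))² + 5*(-2*¼ - 3*(-¼))) + 36)² = ((-6 - 2*(-½ + ¾)² + 5*(-½ + ¾)) + 36)² = ((-6 - 2*(¼)² + 5*(¼)) + 36)² = ((-6 - 2*1/16 + 5/4) + 36)² = ((-6 - ⅛ + 5/4) + 36)² = (-39/8 + 36)² = (249/8)² = 62001/64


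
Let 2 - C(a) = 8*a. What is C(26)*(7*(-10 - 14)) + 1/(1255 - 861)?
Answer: 13635553/394 ≈ 34608.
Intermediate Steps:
C(a) = 2 - 8*a
C(26)*(7*(-10 - 14)) + 1/(1255 - 861) = (2 - 8*26)*(7*(-10 - 14)) + 1/(1255 - 861) = (2 - 208)*(7*(-24)) + 1/394 = -206*(-168) + 1/394 = 34608 + 1/394 = 13635553/394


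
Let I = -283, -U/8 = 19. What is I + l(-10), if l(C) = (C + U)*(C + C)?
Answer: 2957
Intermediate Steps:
U = -152 (U = -8*19 = -152)
l(C) = 2*C*(-152 + C) (l(C) = (C - 152)*(C + C) = (-152 + C)*(2*C) = 2*C*(-152 + C))
I + l(-10) = -283 + 2*(-10)*(-152 - 10) = -283 + 2*(-10)*(-162) = -283 + 3240 = 2957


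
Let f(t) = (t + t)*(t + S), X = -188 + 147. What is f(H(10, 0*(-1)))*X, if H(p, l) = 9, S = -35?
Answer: 19188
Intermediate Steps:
X = -41
f(t) = 2*t*(-35 + t) (f(t) = (t + t)*(t - 35) = (2*t)*(-35 + t) = 2*t*(-35 + t))
f(H(10, 0*(-1)))*X = (2*9*(-35 + 9))*(-41) = (2*9*(-26))*(-41) = -468*(-41) = 19188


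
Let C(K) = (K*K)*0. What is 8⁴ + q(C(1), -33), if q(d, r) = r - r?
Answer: 4096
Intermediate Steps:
C(K) = 0 (C(K) = K²*0 = 0)
q(d, r) = 0
8⁴ + q(C(1), -33) = 8⁴ + 0 = 4096 + 0 = 4096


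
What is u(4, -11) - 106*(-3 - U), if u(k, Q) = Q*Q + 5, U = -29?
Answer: -2630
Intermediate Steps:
u(k, Q) = 5 + Q² (u(k, Q) = Q² + 5 = 5 + Q²)
u(4, -11) - 106*(-3 - U) = (5 + (-11)²) - 106*(-3 - 1*(-29)) = (5 + 121) - 106*(-3 + 29) = 126 - 106*26 = 126 - 2756 = -2630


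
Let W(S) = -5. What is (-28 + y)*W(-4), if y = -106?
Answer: 670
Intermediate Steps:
(-28 + y)*W(-4) = (-28 - 106)*(-5) = -134*(-5) = 670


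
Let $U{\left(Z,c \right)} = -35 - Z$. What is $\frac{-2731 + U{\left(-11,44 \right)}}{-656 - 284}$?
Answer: $\frac{551}{188} \approx 2.9309$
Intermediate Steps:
$\frac{-2731 + U{\left(-11,44 \right)}}{-656 - 284} = \frac{-2731 - 24}{-656 - 284} = \frac{-2731 + \left(-35 + 11\right)}{-940} = \left(-2731 - 24\right) \left(- \frac{1}{940}\right) = \left(-2755\right) \left(- \frac{1}{940}\right) = \frac{551}{188}$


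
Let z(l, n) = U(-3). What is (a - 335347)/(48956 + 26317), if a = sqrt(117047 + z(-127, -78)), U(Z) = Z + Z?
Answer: -335347/75273 + sqrt(117041)/75273 ≈ -4.4505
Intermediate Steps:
U(Z) = 2*Z
z(l, n) = -6 (z(l, n) = 2*(-3) = -6)
a = sqrt(117041) (a = sqrt(117047 - 6) = sqrt(117041) ≈ 342.11)
(a - 335347)/(48956 + 26317) = (sqrt(117041) - 335347)/(48956 + 26317) = (-335347 + sqrt(117041))/75273 = (-335347 + sqrt(117041))*(1/75273) = -335347/75273 + sqrt(117041)/75273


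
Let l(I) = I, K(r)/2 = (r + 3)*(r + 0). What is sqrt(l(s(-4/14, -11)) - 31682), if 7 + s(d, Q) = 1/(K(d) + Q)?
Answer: 4*I*sqrt(749100135)/615 ≈ 178.01*I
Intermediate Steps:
K(r) = 2*r*(3 + r) (K(r) = 2*((r + 3)*(r + 0)) = 2*((3 + r)*r) = 2*(r*(3 + r)) = 2*r*(3 + r))
s(d, Q) = -7 + 1/(Q + 2*d*(3 + d)) (s(d, Q) = -7 + 1/(2*d*(3 + d) + Q) = -7 + 1/(Q + 2*d*(3 + d)))
sqrt(l(s(-4/14, -11)) - 31682) = sqrt((1 - 7*(-11) - 14*(-4/14)*(3 - 4/14))/(-11 + 2*(-4/14)*(3 - 4/14)) - 31682) = sqrt((1 + 77 - 14*(-4*1/14)*(3 - 4*1/14))/(-11 + 2*(-4*1/14)*(3 - 4*1/14)) - 31682) = sqrt((1 + 77 - 14*(-2/7)*(3 - 2/7))/(-11 + 2*(-2/7)*(3 - 2/7)) - 31682) = sqrt((1 + 77 - 14*(-2/7)*19/7)/(-11 + 2*(-2/7)*(19/7)) - 31682) = sqrt((1 + 77 + 76/7)/(-11 - 76/49) - 31682) = sqrt((622/7)/(-615/49) - 31682) = sqrt(-49/615*622/7 - 31682) = sqrt(-4354/615 - 31682) = sqrt(-19488784/615) = 4*I*sqrt(749100135)/615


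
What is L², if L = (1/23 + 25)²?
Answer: 110075314176/279841 ≈ 3.9335e+5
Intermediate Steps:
L = 331776/529 (L = (1/23 + 25)² = (576/23)² = 331776/529 ≈ 627.18)
L² = (331776/529)² = 110075314176/279841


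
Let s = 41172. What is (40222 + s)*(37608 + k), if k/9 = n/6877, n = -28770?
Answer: 21029872452684/6877 ≈ 3.0580e+9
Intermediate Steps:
k = -258930/6877 (k = 9*(-28770/6877) = -258930/6877 ≈ -37.652)
(40222 + s)*(37608 + k) = (40222 + 41172)*(37608 - 258930/6877) = 81394*(258371286/6877) = 21029872452684/6877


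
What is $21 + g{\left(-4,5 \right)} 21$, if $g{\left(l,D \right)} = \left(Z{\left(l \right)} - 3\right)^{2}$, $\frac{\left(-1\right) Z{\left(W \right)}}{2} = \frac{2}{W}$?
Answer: $105$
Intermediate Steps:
$Z{\left(W \right)} = - \frac{4}{W}$ ($Z{\left(W \right)} = - 2 \frac{2}{W} = - \frac{4}{W}$)
$g{\left(l,D \right)} = \left(-3 - \frac{4}{l}\right)^{2}$ ($g{\left(l,D \right)} = \left(- \frac{4}{l} - 3\right)^{2} = \left(-3 - \frac{4}{l}\right)^{2}$)
$21 + g{\left(-4,5 \right)} 21 = 21 + \frac{\left(4 + 3 \left(-4\right)\right)^{2}}{16} \cdot 21 = 21 + \frac{\left(4 - 12\right)^{2}}{16} \cdot 21 = 21 + \frac{\left(-8\right)^{2}}{16} \cdot 21 = 21 + \frac{1}{16} \cdot 64 \cdot 21 = 21 + 4 \cdot 21 = 21 + 84 = 105$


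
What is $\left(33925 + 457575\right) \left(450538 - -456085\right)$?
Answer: $445605204500$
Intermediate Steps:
$\left(33925 + 457575\right) \left(450538 - -456085\right) = 491500 \left(450538 + 456085\right) = 491500 \cdot 906623 = 445605204500$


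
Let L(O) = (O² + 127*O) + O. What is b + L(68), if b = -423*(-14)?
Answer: 19250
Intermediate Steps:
L(O) = O² + 128*O
b = 5922
b + L(68) = 5922 + 68*(128 + 68) = 5922 + 68*196 = 5922 + 13328 = 19250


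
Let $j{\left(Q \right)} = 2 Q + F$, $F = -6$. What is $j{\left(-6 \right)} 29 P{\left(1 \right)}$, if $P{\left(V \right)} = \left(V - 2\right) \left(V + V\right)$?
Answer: $1044$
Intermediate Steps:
$j{\left(Q \right)} = -6 + 2 Q$ ($j{\left(Q \right)} = 2 Q - 6 = -6 + 2 Q$)
$P{\left(V \right)} = 2 V \left(-2 + V\right)$ ($P{\left(V \right)} = \left(-2 + V\right) 2 V = 2 V \left(-2 + V\right)$)
$j{\left(-6 \right)} 29 P{\left(1 \right)} = \left(-6 + 2 \left(-6\right)\right) 29 \cdot 2 \cdot 1 \left(-2 + 1\right) = \left(-6 - 12\right) 29 \cdot 2 \cdot 1 \left(-1\right) = \left(-18\right) 29 \left(-2\right) = \left(-522\right) \left(-2\right) = 1044$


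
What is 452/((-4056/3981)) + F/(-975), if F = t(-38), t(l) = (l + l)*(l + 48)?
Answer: -2245313/5070 ≈ -442.86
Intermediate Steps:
t(l) = 2*l*(48 + l) (t(l) = (2*l)*(48 + l) = 2*l*(48 + l))
F = -760 (F = 2*(-38)*(48 - 38) = 2*(-38)*10 = -760)
452/((-4056/3981)) + F/(-975) = 452/((-4056/3981)) - 760/(-975) = 452/((-4056*1/3981)) - 760*(-1/975) = 452/(-1352/1327) + 152/195 = 452*(-1327/1352) + 152/195 = -149951/338 + 152/195 = -2245313/5070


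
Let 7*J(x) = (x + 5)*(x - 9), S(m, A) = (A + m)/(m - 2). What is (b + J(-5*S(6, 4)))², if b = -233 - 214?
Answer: 140920641/784 ≈ 1.7975e+5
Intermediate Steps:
S(m, A) = (A + m)/(-2 + m)
J(x) = (-9 + x)*(5 + x)/7 (J(x) = ((x + 5)*(x - 9))/7 = ((5 + x)*(-9 + x))/7 = ((-9 + x)*(5 + x))/7 = (-9 + x)*(5 + x)/7)
b = -447
(b + J(-5*S(6, 4)))² = (-447 + (-45/7 - (-20)*(4 + 6)/(-2 + 6)/7 + (-5*(4 + 6)/(-2 + 6))²/7))² = (-447 + (-45/7 - (-20)*10/4/7 + (-5*10/4)²/7))² = (-447 + (-45/7 - (-20)*(¼)*10/7 + (-5*10/4)²/7))² = (-447 + (-45/7 - (-20)*5/(7*2) + (-5*5/2)²/7))² = (-447 + (-45/7 - 4/7*(-25/2) + (-25/2)²/7))² = (-447 + (-45/7 + 50/7 + (⅐)*(625/4)))² = (-447 + (-45/7 + 50/7 + 625/28))² = (-447 + 645/28)² = (-11871/28)² = 140920641/784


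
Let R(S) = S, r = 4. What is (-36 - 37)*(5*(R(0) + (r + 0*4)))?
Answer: -1460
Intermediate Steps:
(-36 - 37)*(5*(R(0) + (r + 0*4))) = (-36 - 37)*(5*(0 + (4 + 0*4))) = -365*(0 + (4 + 0)) = -365*(0 + 4) = -365*4 = -73*20 = -1460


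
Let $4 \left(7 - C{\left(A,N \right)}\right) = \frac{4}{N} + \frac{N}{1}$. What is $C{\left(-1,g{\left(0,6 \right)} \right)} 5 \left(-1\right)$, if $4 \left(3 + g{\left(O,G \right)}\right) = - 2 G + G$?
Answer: $- \frac{3005}{72} \approx -41.736$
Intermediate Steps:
$g{\left(O,G \right)} = -3 - \frac{G}{4}$ ($g{\left(O,G \right)} = -3 + \frac{- 2 G + G}{4} = -3 + \frac{\left(-1\right) G}{4} = -3 - \frac{G}{4}$)
$C{\left(A,N \right)} = 7 - \frac{1}{N} - \frac{N}{4}$ ($C{\left(A,N \right)} = 7 - \frac{\frac{4}{N} + \frac{N}{1}}{4} = 7 - \frac{\frac{4}{N} + N 1}{4} = 7 - \frac{\frac{4}{N} + N}{4} = 7 - \frac{N + \frac{4}{N}}{4} = 7 - \left(\frac{1}{N} + \frac{N}{4}\right) = 7 - \frac{1}{N} - \frac{N}{4}$)
$C{\left(-1,g{\left(0,6 \right)} \right)} 5 \left(-1\right) = \left(7 - \frac{1}{-3 - \frac{3}{2}} - \frac{-3 - \frac{3}{2}}{4}\right) 5 \left(-1\right) = \left(7 - \frac{1}{-3 - \frac{3}{2}} - \frac{-3 - \frac{3}{2}}{4}\right) \left(-5\right) = \left(7 - \frac{1}{- \frac{9}{2}} - - \frac{9}{8}\right) \left(-5\right) = \left(7 - - \frac{2}{9} + \frac{9}{8}\right) \left(-5\right) = \left(7 + \frac{2}{9} + \frac{9}{8}\right) \left(-5\right) = \frac{601}{72} \left(-5\right) = - \frac{3005}{72}$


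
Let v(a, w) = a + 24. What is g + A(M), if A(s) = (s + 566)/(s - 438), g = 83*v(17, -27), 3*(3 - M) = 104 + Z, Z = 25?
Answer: 813054/239 ≈ 3401.9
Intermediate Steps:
v(a, w) = 24 + a
M = -40 (M = 3 - (104 + 25)/3 = 3 - 1/3*129 = 3 - 43 = -40)
g = 3403 (g = 83*(24 + 17) = 83*41 = 3403)
A(s) = (566 + s)/(-438 + s)
g + A(M) = 3403 + (566 - 40)/(-438 - 40) = 3403 + 526/(-478) = 3403 - 1/478*526 = 3403 - 263/239 = 813054/239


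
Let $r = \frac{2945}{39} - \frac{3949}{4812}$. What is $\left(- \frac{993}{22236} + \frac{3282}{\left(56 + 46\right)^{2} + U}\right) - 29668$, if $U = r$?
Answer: $- \frac{48047915180246115}{1619534518868} \approx -29668.0$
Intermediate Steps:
$r = \frac{1557481}{20852}$ ($r = 2945 \cdot \frac{1}{39} - \frac{3949}{4812} = \frac{2945}{39} - \frac{3949}{4812} = \frac{1557481}{20852} \approx 74.692$)
$U = \frac{1557481}{20852} \approx 74.692$
$\left(- \frac{993}{22236} + \frac{3282}{\left(56 + 46\right)^{2} + U}\right) - 29668 = \left(- \frac{993}{22236} + \frac{3282}{\left(56 + 46\right)^{2} + \frac{1557481}{20852}}\right) - 29668 = \left(\left(-993\right) \frac{1}{22236} + \frac{3282}{102^{2} + \frac{1557481}{20852}}\right) - 29668 = \left(- \frac{331}{7412} + \frac{3282}{10404 + \frac{1557481}{20852}}\right) - 29668 = \left(- \frac{331}{7412} + \frac{3282}{\frac{218501689}{20852}}\right) - 29668 = \left(- \frac{331}{7412} + 3282 \cdot \frac{20852}{218501689}\right) - 29668 = \left(- \frac{331}{7412} + \frac{68436264}{218501689}\right) - 29668 = \frac{434925529709}{1619534518868} - 29668 = - \frac{48047915180246115}{1619534518868}$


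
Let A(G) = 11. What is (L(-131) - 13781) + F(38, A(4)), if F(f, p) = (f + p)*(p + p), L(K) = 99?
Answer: -12604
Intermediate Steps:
F(f, p) = 2*p*(f + p) (F(f, p) = (f + p)*(2*p) = 2*p*(f + p))
(L(-131) - 13781) + F(38, A(4)) = (99 - 13781) + 2*11*(38 + 11) = -13682 + 2*11*49 = -13682 + 1078 = -12604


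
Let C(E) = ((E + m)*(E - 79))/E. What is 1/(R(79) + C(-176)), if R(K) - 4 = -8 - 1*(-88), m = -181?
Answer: -176/76251 ≈ -0.0023082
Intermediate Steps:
C(E) = (-181 + E)*(-79 + E)/E (C(E) = ((E - 181)*(E - 79))/E = ((-181 + E)*(-79 + E))/E = (-181 + E)*(-79 + E)/E)
R(K) = 84 (R(K) = 4 + (-8 - 1*(-88)) = 4 + (-8 + 88) = 4 + 80 = 84)
1/(R(79) + C(-176)) = 1/(84 + (-260 - 176 + 14299/(-176))) = 1/(84 + (-260 - 176 + 14299*(-1/176))) = 1/(84 + (-260 - 176 - 14299/176)) = 1/(84 - 91035/176) = 1/(-76251/176) = -176/76251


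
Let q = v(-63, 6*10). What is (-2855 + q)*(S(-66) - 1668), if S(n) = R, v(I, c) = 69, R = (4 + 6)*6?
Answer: 4479888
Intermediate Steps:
R = 60 (R = 10*6 = 60)
S(n) = 60
q = 69
(-2855 + q)*(S(-66) - 1668) = (-2855 + 69)*(60 - 1668) = -2786*(-1608) = 4479888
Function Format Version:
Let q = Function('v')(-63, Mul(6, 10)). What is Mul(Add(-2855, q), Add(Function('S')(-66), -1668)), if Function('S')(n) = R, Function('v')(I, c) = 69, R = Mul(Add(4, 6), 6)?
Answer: 4479888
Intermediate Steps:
R = 60 (R = Mul(10, 6) = 60)
Function('S')(n) = 60
q = 69
Mul(Add(-2855, q), Add(Function('S')(-66), -1668)) = Mul(Add(-2855, 69), Add(60, -1668)) = Mul(-2786, -1608) = 4479888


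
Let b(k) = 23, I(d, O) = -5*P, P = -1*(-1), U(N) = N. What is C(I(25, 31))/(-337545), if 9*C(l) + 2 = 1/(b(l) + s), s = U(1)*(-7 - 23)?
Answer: 1/1417689 ≈ 7.0537e-7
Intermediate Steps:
P = 1
I(d, O) = -5 (I(d, O) = -5*1 = -5)
s = -30 (s = 1*(-7 - 23) = 1*(-30) = -30)
C(l) = -5/21 (C(l) = -2/9 + 1/(9*(23 - 30)) = -2/9 + (⅑)/(-7) = -2/9 + (⅑)*(-⅐) = -2/9 - 1/63 = -5/21)
C(I(25, 31))/(-337545) = -5/21/(-337545) = -5/21*(-1/337545) = 1/1417689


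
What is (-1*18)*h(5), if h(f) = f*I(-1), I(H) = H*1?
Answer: 90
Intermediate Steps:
I(H) = H
h(f) = -f (h(f) = f*(-1) = -f)
(-1*18)*h(5) = (-1*18)*(-1*5) = -18*(-5) = 90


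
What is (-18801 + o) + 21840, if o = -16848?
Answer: -13809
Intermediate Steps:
(-18801 + o) + 21840 = (-18801 - 16848) + 21840 = -35649 + 21840 = -13809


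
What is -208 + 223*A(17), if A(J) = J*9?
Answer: 33911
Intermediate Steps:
A(J) = 9*J
-208 + 223*A(17) = -208 + 223*(9*17) = -208 + 223*153 = -208 + 34119 = 33911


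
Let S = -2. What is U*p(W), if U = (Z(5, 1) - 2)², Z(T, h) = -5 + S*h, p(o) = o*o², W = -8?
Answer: -41472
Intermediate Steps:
p(o) = o³
Z(T, h) = -5 - 2*h
U = 81 (U = ((-5 - 2*1) - 2)² = ((-5 - 2) - 2)² = (-7 - 2)² = (-9)² = 81)
U*p(W) = 81*(-8)³ = 81*(-512) = -41472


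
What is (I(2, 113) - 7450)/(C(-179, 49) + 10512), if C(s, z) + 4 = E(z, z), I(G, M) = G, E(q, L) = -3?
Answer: -7448/10505 ≈ -0.70900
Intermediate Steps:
C(s, z) = -7 (C(s, z) = -4 - 3 = -7)
(I(2, 113) - 7450)/(C(-179, 49) + 10512) = (2 - 7450)/(-7 + 10512) = -7448/10505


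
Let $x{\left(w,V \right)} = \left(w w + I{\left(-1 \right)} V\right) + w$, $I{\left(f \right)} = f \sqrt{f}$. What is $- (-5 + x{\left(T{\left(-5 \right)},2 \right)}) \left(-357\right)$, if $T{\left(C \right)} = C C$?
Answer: $230265 - 714 i \approx 2.3027 \cdot 10^{5} - 714.0 i$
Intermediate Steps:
$I{\left(f \right)} = f^{\frac{3}{2}}$
$T{\left(C \right)} = C^{2}$
$x{\left(w,V \right)} = w + w^{2} - i V$ ($x{\left(w,V \right)} = \left(w w + \left(-1\right)^{\frac{3}{2}} V\right) + w = \left(w^{2} + - i V\right) + w = \left(w^{2} - i V\right) + w = w + w^{2} - i V$)
$- (-5 + x{\left(T{\left(-5 \right)},2 \right)}) \left(-357\right) = - (-5 + \left(\left(-5\right)^{2} + \left(\left(-5\right)^{2}\right)^{2} - i 2\right)) \left(-357\right) = - (-5 + \left(25 + 25^{2} - 2 i\right)) \left(-357\right) = - (-5 + \left(25 + 625 - 2 i\right)) \left(-357\right) = - (-5 + \left(650 - 2 i\right)) \left(-357\right) = - (645 - 2 i) \left(-357\right) = \left(-645 + 2 i\right) \left(-357\right) = 230265 - 714 i$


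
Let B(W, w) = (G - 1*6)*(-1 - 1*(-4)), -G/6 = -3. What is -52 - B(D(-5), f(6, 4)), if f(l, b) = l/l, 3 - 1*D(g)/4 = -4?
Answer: -88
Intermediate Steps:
G = 18 (G = -6*(-3) = 18)
D(g) = 28 (D(g) = 12 - 4*(-4) = 12 + 16 = 28)
f(l, b) = 1
B(W, w) = 36 (B(W, w) = (18 - 1*6)*(-1 - 1*(-4)) = (18 - 6)*(-1 + 4) = 12*3 = 36)
-52 - B(D(-5), f(6, 4)) = -52 - 1*36 = -52 - 36 = -88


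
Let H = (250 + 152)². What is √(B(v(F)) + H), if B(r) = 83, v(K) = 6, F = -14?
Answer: √161687 ≈ 402.10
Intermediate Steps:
H = 161604 (H = 402² = 161604)
√(B(v(F)) + H) = √(83 + 161604) = √161687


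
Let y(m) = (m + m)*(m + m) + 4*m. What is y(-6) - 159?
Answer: -39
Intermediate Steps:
y(m) = 4*m + 4*m² (y(m) = (2*m)*(2*m) + 4*m = 4*m² + 4*m = 4*m + 4*m²)
y(-6) - 159 = 4*(-6)*(1 - 6) - 159 = 4*(-6)*(-5) - 159 = 120 - 159 = -39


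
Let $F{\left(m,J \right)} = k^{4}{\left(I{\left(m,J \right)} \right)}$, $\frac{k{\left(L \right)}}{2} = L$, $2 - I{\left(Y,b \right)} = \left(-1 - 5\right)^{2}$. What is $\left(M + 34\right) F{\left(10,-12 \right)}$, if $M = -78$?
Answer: $-940780544$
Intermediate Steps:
$I{\left(Y,b \right)} = -34$ ($I{\left(Y,b \right)} = 2 - \left(-1 - 5\right)^{2} = 2 - \left(-6\right)^{2} = 2 - 36 = -34$)
$k{\left(L \right)} = 2 L$
$F{\left(m,J \right)} = 21381376$ ($F{\left(m,J \right)} = \left(2 \left(-34\right)\right)^{4} = \left(-68\right)^{4} = 21381376$)
$\left(M + 34\right) F{\left(10,-12 \right)} = \left(-78 + 34\right) 21381376 = \left(-44\right) 21381376 = -940780544$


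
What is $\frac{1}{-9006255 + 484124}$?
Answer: $- \frac{1}{8522131} \approx -1.1734 \cdot 10^{-7}$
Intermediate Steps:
$\frac{1}{-9006255 + 484124} = \frac{1}{-8522131} = - \frac{1}{8522131}$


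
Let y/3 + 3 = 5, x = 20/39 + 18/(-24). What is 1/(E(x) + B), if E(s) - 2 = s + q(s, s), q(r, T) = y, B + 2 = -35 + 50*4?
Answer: 156/26639 ≈ 0.0058561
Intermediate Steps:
x = -37/156 (x = 20*(1/39) + 18*(-1/24) = 20/39 - 3/4 = -37/156 ≈ -0.23718)
y = 6 (y = -9 + 3*5 = -9 + 15 = 6)
B = 163 (B = -2 + (-35 + 50*4) = -2 + (-35 + 200) = -2 + 165 = 163)
q(r, T) = 6
E(s) = 8 + s (E(s) = 2 + (s + 6) = 2 + (6 + s) = 8 + s)
1/(E(x) + B) = 1/((8 - 37/156) + 163) = 1/(1211/156 + 163) = 1/(26639/156) = 156/26639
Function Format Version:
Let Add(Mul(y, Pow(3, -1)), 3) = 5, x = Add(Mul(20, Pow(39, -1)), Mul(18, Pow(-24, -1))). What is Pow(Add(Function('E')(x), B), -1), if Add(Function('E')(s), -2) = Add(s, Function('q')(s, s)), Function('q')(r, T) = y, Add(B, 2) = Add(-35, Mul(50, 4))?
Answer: Rational(156, 26639) ≈ 0.0058561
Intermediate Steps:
x = Rational(-37, 156) (x = Add(Mul(20, Rational(1, 39)), Mul(18, Rational(-1, 24))) = Add(Rational(20, 39), Rational(-3, 4)) = Rational(-37, 156) ≈ -0.23718)
y = 6 (y = Add(-9, Mul(3, 5)) = Add(-9, 15) = 6)
B = 163 (B = Add(-2, Add(-35, Mul(50, 4))) = Add(-2, Add(-35, 200)) = Add(-2, 165) = 163)
Function('q')(r, T) = 6
Function('E')(s) = Add(8, s) (Function('E')(s) = Add(2, Add(s, 6)) = Add(2, Add(6, s)) = Add(8, s))
Pow(Add(Function('E')(x), B), -1) = Pow(Add(Add(8, Rational(-37, 156)), 163), -1) = Pow(Add(Rational(1211, 156), 163), -1) = Pow(Rational(26639, 156), -1) = Rational(156, 26639)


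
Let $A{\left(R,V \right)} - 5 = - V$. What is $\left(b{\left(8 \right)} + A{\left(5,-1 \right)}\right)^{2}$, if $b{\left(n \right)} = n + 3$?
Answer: $289$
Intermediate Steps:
$A{\left(R,V \right)} = 5 - V$
$b{\left(n \right)} = 3 + n$
$\left(b{\left(8 \right)} + A{\left(5,-1 \right)}\right)^{2} = \left(\left(3 + 8\right) + \left(5 - -1\right)\right)^{2} = \left(11 + \left(5 + 1\right)\right)^{2} = \left(11 + 6\right)^{2} = 17^{2} = 289$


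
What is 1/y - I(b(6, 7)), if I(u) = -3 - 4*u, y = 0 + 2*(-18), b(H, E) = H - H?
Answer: 107/36 ≈ 2.9722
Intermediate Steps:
b(H, E) = 0
y = -36 (y = 0 - 36 = -36)
1/y - I(b(6, 7)) = 1/(-36) - (-3 - 4*0) = -1/36 - (-3 + 0) = -1/36 - 1*(-3) = -1/36 + 3 = 107/36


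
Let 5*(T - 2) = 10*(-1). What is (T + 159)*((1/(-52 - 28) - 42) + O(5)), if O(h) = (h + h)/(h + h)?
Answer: -521679/80 ≈ -6521.0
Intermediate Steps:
O(h) = 1 (O(h) = (2*h)/((2*h)) = (2*h)*(1/(2*h)) = 1)
T = 0 (T = 2 + (10*(-1))/5 = 2 + (⅕)*(-10) = 2 - 2 = 0)
(T + 159)*((1/(-52 - 28) - 42) + O(5)) = (0 + 159)*((1/(-52 - 28) - 42) + 1) = 159*((1/(-80) - 42) + 1) = 159*((-1/80 - 42) + 1) = 159*(-3361/80 + 1) = 159*(-3281/80) = -521679/80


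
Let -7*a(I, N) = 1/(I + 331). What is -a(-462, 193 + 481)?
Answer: -1/917 ≈ -0.0010905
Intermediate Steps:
a(I, N) = -1/(7*(331 + I)) (a(I, N) = -1/(7*(I + 331)) = -1/(7*(331 + I)))
-a(-462, 193 + 481) = -(-1)/(2317 + 7*(-462)) = -(-1)/(2317 - 3234) = -(-1)/(-917) = -(-1)*(-1)/917 = -1*1/917 = -1/917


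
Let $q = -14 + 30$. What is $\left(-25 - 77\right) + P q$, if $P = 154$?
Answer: $2362$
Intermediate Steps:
$q = 16$
$\left(-25 - 77\right) + P q = \left(-25 - 77\right) + 154 \cdot 16 = \left(-25 - 77\right) + 2464 = -102 + 2464 = 2362$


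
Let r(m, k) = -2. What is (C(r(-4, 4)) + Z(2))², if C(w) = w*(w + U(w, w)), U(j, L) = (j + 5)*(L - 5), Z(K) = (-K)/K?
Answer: 2025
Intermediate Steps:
Z(K) = -1
U(j, L) = (-5 + L)*(5 + j) (U(j, L) = (5 + j)*(-5 + L) = (-5 + L)*(5 + j))
C(w) = w*(-25 + w + w²) (C(w) = w*(w + (-25 - 5*w + 5*w + w*w)) = w*(w + (-25 - 5*w + 5*w + w²)) = w*(w + (-25 + w²)) = w*(-25 + w + w²))
(C(r(-4, 4)) + Z(2))² = (-2*(-25 - 2 + (-2)²) - 1)² = (-2*(-25 - 2 + 4) - 1)² = (-2*(-23) - 1)² = (46 - 1)² = 45² = 2025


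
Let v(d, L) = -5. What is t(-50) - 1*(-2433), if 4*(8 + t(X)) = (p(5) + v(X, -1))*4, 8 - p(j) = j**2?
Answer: 2403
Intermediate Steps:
p(j) = 8 - j**2
t(X) = -30 (t(X) = -8 + (((8 - 1*5**2) - 5)*4)/4 = -8 + (((8 - 1*25) - 5)*4)/4 = -8 + (((8 - 25) - 5)*4)/4 = -8 + ((-17 - 5)*4)/4 = -8 + (-22*4)/4 = -8 + (1/4)*(-88) = -8 - 22 = -30)
t(-50) - 1*(-2433) = -30 - 1*(-2433) = -30 + 2433 = 2403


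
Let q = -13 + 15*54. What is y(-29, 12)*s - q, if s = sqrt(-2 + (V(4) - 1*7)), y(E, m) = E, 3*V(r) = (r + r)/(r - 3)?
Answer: -797 - 29*I*sqrt(57)/3 ≈ -797.0 - 72.982*I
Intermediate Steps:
V(r) = 2*r/(3*(-3 + r)) (V(r) = ((r + r)/(r - 3))/3 = ((2*r)/(-3 + r))/3 = (2*r/(-3 + r))/3 = 2*r/(3*(-3 + r)))
s = I*sqrt(57)/3 (s = sqrt(-2 + ((2/3)*4/(-3 + 4) - 1*7)) = sqrt(-2 + ((2/3)*4/1 - 7)) = sqrt(-2 + ((2/3)*4*1 - 7)) = sqrt(-2 + (8/3 - 7)) = sqrt(-2 - 13/3) = sqrt(-19/3) = I*sqrt(57)/3 ≈ 2.5166*I)
q = 797 (q = -13 + 810 = 797)
y(-29, 12)*s - q = -29*I*sqrt(57)/3 - 1*797 = -29*I*sqrt(57)/3 - 797 = -797 - 29*I*sqrt(57)/3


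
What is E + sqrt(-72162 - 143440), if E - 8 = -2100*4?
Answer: -8392 + I*sqrt(215602) ≈ -8392.0 + 464.33*I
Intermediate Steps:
E = -8392 (E = 8 - 2100*4 = 8 - 8400 = -8392)
E + sqrt(-72162 - 143440) = -8392 + sqrt(-72162 - 143440) = -8392 + sqrt(-215602) = -8392 + I*sqrt(215602)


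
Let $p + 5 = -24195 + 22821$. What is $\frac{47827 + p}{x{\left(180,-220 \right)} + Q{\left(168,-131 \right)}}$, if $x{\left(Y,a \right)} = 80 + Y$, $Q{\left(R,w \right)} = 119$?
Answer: $\frac{46448}{379} \approx 122.55$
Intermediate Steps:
$p = -1379$ ($p = -5 + \left(-24195 + 22821\right) = -5 - 1374 = -1379$)
$\frac{47827 + p}{x{\left(180,-220 \right)} + Q{\left(168,-131 \right)}} = \frac{47827 - 1379}{\left(80 + 180\right) + 119} = \frac{46448}{260 + 119} = \frac{46448}{379}$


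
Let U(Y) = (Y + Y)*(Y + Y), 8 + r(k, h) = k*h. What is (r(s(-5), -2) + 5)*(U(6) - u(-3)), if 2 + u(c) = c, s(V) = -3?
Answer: 447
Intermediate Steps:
u(c) = -2 + c
r(k, h) = -8 + h*k (r(k, h) = -8 + k*h = -8 + h*k)
U(Y) = 4*Y² (U(Y) = (2*Y)*(2*Y) = 4*Y²)
(r(s(-5), -2) + 5)*(U(6) - u(-3)) = ((-8 - 2*(-3)) + 5)*(4*6² - (-2 - 3)) = ((-8 + 6) + 5)*(4*36 - 1*(-5)) = (-2 + 5)*(144 + 5) = 3*149 = 447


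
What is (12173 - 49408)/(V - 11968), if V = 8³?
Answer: 37235/11456 ≈ 3.2503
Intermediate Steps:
V = 512
(12173 - 49408)/(V - 11968) = (12173 - 49408)/(512 - 11968) = -37235/(-11456) = -37235*(-1/11456) = 37235/11456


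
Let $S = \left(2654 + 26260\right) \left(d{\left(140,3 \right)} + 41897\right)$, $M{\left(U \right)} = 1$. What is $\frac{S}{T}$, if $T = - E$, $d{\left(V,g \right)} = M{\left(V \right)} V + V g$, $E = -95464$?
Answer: $\frac{613800849}{47732} \approx 12859.0$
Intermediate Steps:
$d{\left(V,g \right)} = V + V g$ ($d{\left(V,g \right)} = 1 V + V g = V + V g$)
$T = 95464$ ($T = \left(-1\right) \left(-95464\right) = 95464$)
$S = 1227601698$ ($S = \left(2654 + 26260\right) \left(140 \left(1 + 3\right) + 41897\right) = 28914 \left(140 \cdot 4 + 41897\right) = 28914 \left(560 + 41897\right) = 28914 \cdot 42457 = 1227601698$)
$\frac{S}{T} = \frac{1227601698}{95464} = 1227601698 \cdot \frac{1}{95464} = \frac{613800849}{47732}$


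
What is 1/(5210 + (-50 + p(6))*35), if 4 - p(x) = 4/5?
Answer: 1/3572 ≈ 0.00027996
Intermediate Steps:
p(x) = 16/5 (p(x) = 4 - 4/5 = 4 - 1*⅘ = 4 - ⅘ = 16/5)
1/(5210 + (-50 + p(6))*35) = 1/(5210 + (-50 + 16/5)*35) = 1/(5210 - 234/5*35) = 1/(5210 - 1638) = 1/3572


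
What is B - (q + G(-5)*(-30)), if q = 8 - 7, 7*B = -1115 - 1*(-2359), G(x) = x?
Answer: 187/7 ≈ 26.714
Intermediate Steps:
B = 1244/7 (B = (-1115 - 1*(-2359))/7 = (-1115 + 2359)/7 = (⅐)*1244 = 1244/7 ≈ 177.71)
q = 1
B - (q + G(-5)*(-30)) = 1244/7 - (1 - 5*(-30)) = 1244/7 - (1 + 150) = 1244/7 - 1*151 = 1244/7 - 151 = 187/7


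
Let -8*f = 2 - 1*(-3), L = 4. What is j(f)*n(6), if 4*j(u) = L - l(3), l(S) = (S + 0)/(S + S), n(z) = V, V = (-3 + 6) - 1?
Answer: 7/4 ≈ 1.7500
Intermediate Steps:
f = -5/8 (f = -(2 - 1*(-3))/8 = -(2 + 3)/8 = -⅛*5 = -5/8 ≈ -0.62500)
V = 2 (V = 3 - 1 = 2)
n(z) = 2
l(S) = ½ (l(S) = S/((2*S)) = S*(1/(2*S)) = ½)
j(u) = 7/8 (j(u) = (4 - 1*½)/4 = (4 - ½)/4 = (¼)*(7/2) = 7/8)
j(f)*n(6) = (7/8)*2 = 7/4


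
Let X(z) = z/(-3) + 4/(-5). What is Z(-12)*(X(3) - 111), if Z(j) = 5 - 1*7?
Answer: 1128/5 ≈ 225.60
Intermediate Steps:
Z(j) = -2 (Z(j) = 5 - 7 = -2)
X(z) = -⅘ - z/3 (X(z) = z*(-⅓) + 4*(-⅕) = -z/3 - ⅘ = -⅘ - z/3)
Z(-12)*(X(3) - 111) = -2*((-⅘ - ⅓*3) - 111) = -2*((-⅘ - 1) - 111) = -2*(-9/5 - 111) = -2*(-564/5) = 1128/5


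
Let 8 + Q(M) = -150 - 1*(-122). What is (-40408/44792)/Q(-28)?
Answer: 5051/201564 ≈ 0.025059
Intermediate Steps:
Q(M) = -36 (Q(M) = -8 + (-150 - 1*(-122)) = -8 + (-150 + 122) = -8 - 28 = -36)
(-40408/44792)/Q(-28) = -40408/44792/(-36) = -40408*1/44792*(-1/36) = -5051/5599*(-1/36) = 5051/201564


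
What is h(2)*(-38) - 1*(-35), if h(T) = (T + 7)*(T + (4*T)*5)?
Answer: -14329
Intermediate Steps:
h(T) = 21*T*(7 + T) (h(T) = (7 + T)*(T + 20*T) = (7 + T)*(21*T) = 21*T*(7 + T))
h(2)*(-38) - 1*(-35) = (21*2*(7 + 2))*(-38) - 1*(-35) = (21*2*9)*(-38) + 35 = 378*(-38) + 35 = -14364 + 35 = -14329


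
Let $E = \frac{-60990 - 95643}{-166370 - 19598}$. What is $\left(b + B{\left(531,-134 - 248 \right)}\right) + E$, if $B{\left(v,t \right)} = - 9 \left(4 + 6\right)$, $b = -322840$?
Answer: $- \frac{60054489607}{185968} \approx -3.2293 \cdot 10^{5}$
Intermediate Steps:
$E = \frac{156633}{185968}$ ($E = - \frac{156633}{-185968} = \left(-156633\right) \left(- \frac{1}{185968}\right) = \frac{156633}{185968} \approx 0.84226$)
$B{\left(v,t \right)} = -90$ ($B{\left(v,t \right)} = \left(-9\right) 10 = -90$)
$\left(b + B{\left(531,-134 - 248 \right)}\right) + E = \left(-322840 - 90\right) + \frac{156633}{185968} = -322930 + \frac{156633}{185968} = - \frac{60054489607}{185968}$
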